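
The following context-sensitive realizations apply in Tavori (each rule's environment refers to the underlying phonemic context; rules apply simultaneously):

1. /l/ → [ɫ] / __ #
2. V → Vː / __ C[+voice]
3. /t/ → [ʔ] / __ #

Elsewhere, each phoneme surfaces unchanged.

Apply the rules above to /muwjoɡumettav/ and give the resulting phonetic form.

[muːwjoːɡuːmettaːv]

/m/ — not in any rule's target class → [m].
/u/ (between /m/ and /w/): before a voiced consonant, so rule 2 applies → [uː].
/w/ (between /u/ and /j/): no rule targets it → [w].
/j/ stays [j].
/o/ (between /j/ and /ɡ/) occurs before a voiced consonant → [oː] by rule 2.
/ɡ/ stays [ɡ].
/u/ meets the environment for rule 2 (before a voiced consonant) → [uː].
/m/ (between /u/ and /e/): no rule targets it → [m].
/e/ — between /m/ and /t/; rule 2 does not apply here → [e].
/t/ (between /e/ and /t/) fails the environment for rule 3, so it stays [t].
/t/ (between /t/ and /a/) is in the target of rule 3 but the environment (word-finally) is not met → [t].
/a/ (between /t/ and /v/) occurs before a voiced consonant → [aː] by rule 2.
/v/ (word-final) is unaffected → [v].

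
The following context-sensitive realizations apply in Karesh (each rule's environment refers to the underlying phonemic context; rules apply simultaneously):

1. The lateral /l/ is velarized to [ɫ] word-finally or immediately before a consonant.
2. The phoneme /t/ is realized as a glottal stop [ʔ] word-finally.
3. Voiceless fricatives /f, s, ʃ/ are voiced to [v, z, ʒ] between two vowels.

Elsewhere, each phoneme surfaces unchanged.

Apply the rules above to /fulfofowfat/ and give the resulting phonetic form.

[fuɫfovowfaʔ]

/f/ (word-initial): rule 3 targets it, but not between two vowels → unchanged [f].
/u/ (between /f/ and /l/): no rule targets it → [u].
/l/ — between /u/ and /f/, word-finally or immediately before a consonant — surfaces as [ɫ] (rule 1).
/f/ (between /l/ and /o/) is in the target of rule 3 but the environment (between two vowels) is not met → [f].
/o/ (between /f/ and /f/): no rule targets it → [o].
/f/ — between /o/ and /o/, between two vowels — surfaces as [v] (rule 3).
/o/ (between /f/ and /w/) is unaffected → [o].
/w/ — not in any rule's target class → [w].
/f/ (between /w/ and /a/): rule 3 targets it, but not between two vowels → unchanged [f].
/a/ (between /f/ and /t/) is unaffected → [a].
Rule 2 applies to /t/ (word-final: word-finally) → [ʔ].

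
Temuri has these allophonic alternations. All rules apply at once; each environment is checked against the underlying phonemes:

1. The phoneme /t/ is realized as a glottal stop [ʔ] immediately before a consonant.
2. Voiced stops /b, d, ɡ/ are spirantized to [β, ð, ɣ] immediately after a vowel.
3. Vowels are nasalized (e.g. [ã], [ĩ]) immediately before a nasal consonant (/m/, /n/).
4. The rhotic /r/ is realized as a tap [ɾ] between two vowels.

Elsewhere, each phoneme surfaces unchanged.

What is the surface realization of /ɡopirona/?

[ɡopiɾõna]

/ɡ/ (word-initial) fails the environment for rule 2, so it stays [ɡ].
/o/ — between /ɡ/ and /p/; rule 3 does not apply here → [o].
/p/ — not in any rule's target class → [p].
/i/ (between /p/ and /r/) is in the target of rule 3 but the environment (before a nasal consonant) is not met → [i].
/r/ (between /i/ and /o/) occurs between two vowels → [ɾ] by rule 4.
/o/ — between /r/ and /n/, before a nasal consonant — surfaces as [õ] (rule 3).
/n/ (between /o/ and /a/): no rule targets it → [n].
/a/ (word-final): rule 3 targets it, but not before a nasal consonant → unchanged [a].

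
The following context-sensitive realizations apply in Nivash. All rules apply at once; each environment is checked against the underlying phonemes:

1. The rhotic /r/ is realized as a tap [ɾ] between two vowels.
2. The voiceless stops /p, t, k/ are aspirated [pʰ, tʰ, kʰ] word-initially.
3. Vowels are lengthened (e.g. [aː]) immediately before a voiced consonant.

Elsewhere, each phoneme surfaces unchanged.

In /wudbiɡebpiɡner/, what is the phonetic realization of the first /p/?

[p]

/p/ (between /b/ and /i/) is in the target of rule 2 but the environment (word-initially) is not met → [p].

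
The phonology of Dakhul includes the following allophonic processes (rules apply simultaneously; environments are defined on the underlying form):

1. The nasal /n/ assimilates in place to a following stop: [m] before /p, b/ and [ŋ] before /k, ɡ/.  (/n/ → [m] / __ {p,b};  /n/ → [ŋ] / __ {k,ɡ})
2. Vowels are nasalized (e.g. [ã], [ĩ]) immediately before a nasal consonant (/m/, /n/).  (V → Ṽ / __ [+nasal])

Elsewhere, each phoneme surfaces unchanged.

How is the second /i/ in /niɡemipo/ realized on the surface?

[i]

/i/ — between /m/ and /p/; rule 2 does not apply here → [i].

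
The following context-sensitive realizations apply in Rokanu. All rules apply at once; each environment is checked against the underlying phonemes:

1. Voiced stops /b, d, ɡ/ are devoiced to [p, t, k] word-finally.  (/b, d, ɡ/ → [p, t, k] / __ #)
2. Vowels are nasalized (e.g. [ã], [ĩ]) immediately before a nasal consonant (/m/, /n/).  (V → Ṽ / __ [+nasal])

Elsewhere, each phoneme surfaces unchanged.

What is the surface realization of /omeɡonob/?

[õmeɡõnop]

/o/ (word-initial): before a nasal consonant, so rule 2 applies → [õ].
/m/ — not in any rule's target class → [m].
/e/ (between /m/ and /ɡ/): rule 2 targets it, but not before a nasal consonant → unchanged [e].
/ɡ/ (between /e/ and /o/): rule 1 targets it, but not word-finally → unchanged [ɡ].
/o/ (between /ɡ/ and /n/): before a nasal consonant, so rule 2 applies → [õ].
/n/ (between /o/ and /o/): no rule targets it → [n].
/o/ (between /n/ and /b/) is in the target of rule 2 but the environment (before a nasal consonant) is not met → [o].
/b/ (word-final) occurs word-finally → [p] by rule 1.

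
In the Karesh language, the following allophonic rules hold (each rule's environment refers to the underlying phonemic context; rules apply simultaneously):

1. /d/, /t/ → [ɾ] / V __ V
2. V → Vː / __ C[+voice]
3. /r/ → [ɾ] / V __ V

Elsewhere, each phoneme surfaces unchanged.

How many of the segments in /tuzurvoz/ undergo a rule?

Segments that undergo a rule: /u/ → [uː] (rule 2); /u/ → [uː] (rule 2); /o/ → [oː] (rule 2).
All other segments surface unchanged.

3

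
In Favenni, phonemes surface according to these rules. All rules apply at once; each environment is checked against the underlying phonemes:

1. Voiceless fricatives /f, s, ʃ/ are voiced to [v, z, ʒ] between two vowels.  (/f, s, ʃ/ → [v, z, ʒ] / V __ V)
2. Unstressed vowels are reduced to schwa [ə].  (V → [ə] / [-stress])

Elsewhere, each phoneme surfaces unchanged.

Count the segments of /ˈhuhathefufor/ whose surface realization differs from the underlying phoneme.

6

Segments that undergo a rule: /a/ → [ə] (rule 2); /e/ → [ə] (rule 2); /f/ → [v] (rule 1); /u/ → [ə] (rule 2); /f/ → [v] (rule 1); /o/ → [ə] (rule 2).
All other segments surface unchanged.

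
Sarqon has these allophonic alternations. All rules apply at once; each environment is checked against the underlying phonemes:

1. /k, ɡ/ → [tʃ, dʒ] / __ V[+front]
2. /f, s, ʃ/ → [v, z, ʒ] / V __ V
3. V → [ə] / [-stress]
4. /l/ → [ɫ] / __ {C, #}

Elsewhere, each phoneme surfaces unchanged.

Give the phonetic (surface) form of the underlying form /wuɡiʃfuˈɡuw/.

[wədʒəʃfəˈɡuw]

/w/ — not in any rule's target class → [w].
/u/ (between /w/ and /ɡ/) occurs in an unstressed syllable → [ə] by rule 3.
/ɡ/ (between /u/ and /i/): before a front vowel, so rule 1 applies → [dʒ].
Rule 3 applies to /i/ (between /ɡ/ and /ʃ/: in an unstressed syllable) → [ə].
/ʃ/ — between /i/ and /f/; rule 2 does not apply here → [ʃ].
/f/ — between /ʃ/ and /u/; rule 2 does not apply here → [f].
/u/ (between /f/ and /ɡ/): in an unstressed syllable, so rule 3 applies → [ə].
/ɡ/ (between /u/ and /u/) fails the environment for rule 1, so it stays [ɡ].
/u/ (between /ɡ/ and /w/): rule 3 targets it, but not in an unstressed syllable → unchanged [u].
/w/ — not in any rule's target class → [w].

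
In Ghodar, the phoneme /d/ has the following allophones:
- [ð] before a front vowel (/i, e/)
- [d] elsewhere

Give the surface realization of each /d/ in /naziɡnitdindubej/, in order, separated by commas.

[ð], [d]

Occurrence 1 (position 9): before a front vowel (/i, e/) → [ð].
Occurrence 2 (position 12): no conditioning environment matches → elsewhere allophone [d].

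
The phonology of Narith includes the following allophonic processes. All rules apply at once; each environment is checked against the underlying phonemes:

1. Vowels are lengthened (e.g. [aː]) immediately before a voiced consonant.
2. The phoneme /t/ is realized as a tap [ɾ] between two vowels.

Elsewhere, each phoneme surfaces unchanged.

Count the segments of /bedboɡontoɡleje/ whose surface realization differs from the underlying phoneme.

5

Segments that undergo a rule: /e/ → [eː] (rule 1); /o/ → [oː] (rule 1); /o/ → [oː] (rule 1); /o/ → [oː] (rule 1); /e/ → [eː] (rule 1).
All other segments surface unchanged.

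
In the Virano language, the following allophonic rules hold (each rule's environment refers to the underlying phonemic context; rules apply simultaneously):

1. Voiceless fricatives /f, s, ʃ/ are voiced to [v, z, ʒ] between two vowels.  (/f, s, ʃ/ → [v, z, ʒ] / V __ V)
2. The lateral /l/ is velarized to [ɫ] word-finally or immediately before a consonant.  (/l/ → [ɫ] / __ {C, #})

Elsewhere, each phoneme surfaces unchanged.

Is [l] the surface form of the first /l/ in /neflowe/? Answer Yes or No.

/l/ — between /f/ and /o/; rule 2 does not apply here → [l].
The actual realization is [l], which matches [l].

Yes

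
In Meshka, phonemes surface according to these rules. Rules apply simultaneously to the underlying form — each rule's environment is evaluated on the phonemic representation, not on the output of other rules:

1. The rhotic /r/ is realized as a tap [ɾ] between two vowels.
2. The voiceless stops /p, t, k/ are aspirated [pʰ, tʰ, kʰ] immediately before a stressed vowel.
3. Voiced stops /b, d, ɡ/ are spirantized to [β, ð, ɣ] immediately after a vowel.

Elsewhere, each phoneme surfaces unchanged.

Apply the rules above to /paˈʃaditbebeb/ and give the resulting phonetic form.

[paˈʃaðitbeβeβ]

/p/ — word-initial; rule 2 does not apply here → [p].
/a/ — not in any rule's target class → [a].
/ʃ/ (between /a/ and /a/) is unaffected → [ʃ].
/a/ stays [a].
/d/ (between /a/ and /i/) occurs immediately after a vowel → [ð] by rule 3.
/i/ stays [i].
/t/ (between /i/ and /b/) fails the environment for rule 2, so it stays [t].
/b/ (between /t/ and /e/): rule 3 targets it, but not immediately after a vowel → unchanged [b].
/e/ — not in any rule's target class → [e].
/b/ (between /e/ and /e/) occurs immediately after a vowel → [β] by rule 3.
/e/ — not in any rule's target class → [e].
/b/ (word-final): immediately after a vowel, so rule 3 applies → [β].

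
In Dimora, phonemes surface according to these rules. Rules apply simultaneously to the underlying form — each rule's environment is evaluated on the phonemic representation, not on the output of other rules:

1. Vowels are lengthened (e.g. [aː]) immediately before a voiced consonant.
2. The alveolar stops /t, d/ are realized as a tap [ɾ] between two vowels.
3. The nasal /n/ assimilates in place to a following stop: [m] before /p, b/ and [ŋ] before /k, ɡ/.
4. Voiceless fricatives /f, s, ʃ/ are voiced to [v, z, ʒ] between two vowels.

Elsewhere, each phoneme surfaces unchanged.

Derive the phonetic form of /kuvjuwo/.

[kuːvjuːwo]

/k/ — not in any rule's target class → [k].
/u/ meets the environment for rule 1 (before a voiced consonant) → [uː].
/v/ (between /u/ and /j/): no rule targets it → [v].
/j/ (between /v/ and /u/) is unaffected → [j].
Rule 1 applies to /u/ (between /j/ and /w/: before a voiced consonant) → [uː].
/w/ (between /u/ and /o/) is unaffected → [w].
/o/ (word-final) fails the environment for rule 1, so it stays [o].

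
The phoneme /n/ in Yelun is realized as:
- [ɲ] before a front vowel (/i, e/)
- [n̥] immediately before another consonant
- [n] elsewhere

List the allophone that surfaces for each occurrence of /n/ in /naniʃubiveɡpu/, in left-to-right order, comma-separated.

[n], [ɲ]

Occurrence 1 (position 1): no conditioning environment matches → elsewhere allophone [n].
Occurrence 2 (position 3): before a front vowel (/i, e/) → [ɲ].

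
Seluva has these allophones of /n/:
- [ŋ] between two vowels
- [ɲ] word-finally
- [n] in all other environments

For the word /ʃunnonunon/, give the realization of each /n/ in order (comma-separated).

Occurrence 1 (position 3): no conditioning environment matches → elsewhere allophone [n].
Occurrence 2 (position 4): no conditioning environment matches → elsewhere allophone [n].
Occurrence 3 (position 6): between two vowels → [ŋ].
Occurrence 4 (position 8): between two vowels → [ŋ].
Occurrence 5 (position 10): word-finally → [ɲ].

[n], [n], [ŋ], [ŋ], [ɲ]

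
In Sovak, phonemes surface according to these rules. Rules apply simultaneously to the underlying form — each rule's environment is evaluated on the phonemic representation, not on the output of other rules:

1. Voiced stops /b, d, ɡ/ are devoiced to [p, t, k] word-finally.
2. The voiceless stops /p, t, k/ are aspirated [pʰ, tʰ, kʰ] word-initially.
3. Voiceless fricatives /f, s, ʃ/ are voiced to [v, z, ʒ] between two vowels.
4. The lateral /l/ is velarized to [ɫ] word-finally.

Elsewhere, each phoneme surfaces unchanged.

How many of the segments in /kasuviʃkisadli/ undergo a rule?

Segments that undergo a rule: /k/ → [kʰ] (rule 2); /s/ → [z] (rule 3); /s/ → [z] (rule 3).
All other segments surface unchanged.

3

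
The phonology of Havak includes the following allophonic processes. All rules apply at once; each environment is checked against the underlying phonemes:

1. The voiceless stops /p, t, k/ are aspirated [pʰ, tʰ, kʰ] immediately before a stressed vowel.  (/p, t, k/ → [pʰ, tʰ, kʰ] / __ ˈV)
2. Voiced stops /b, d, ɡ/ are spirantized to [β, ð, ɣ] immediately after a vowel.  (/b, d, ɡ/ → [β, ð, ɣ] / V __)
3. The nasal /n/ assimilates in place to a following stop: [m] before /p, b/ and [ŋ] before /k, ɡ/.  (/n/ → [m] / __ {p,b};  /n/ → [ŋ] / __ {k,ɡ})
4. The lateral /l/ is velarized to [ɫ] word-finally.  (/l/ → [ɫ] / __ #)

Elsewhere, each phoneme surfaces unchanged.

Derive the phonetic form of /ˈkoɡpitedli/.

[ˈkʰoɣpiteðli]

/k/ (word-initial) occurs immediately before a stressed vowel → [kʰ] by rule 1.
/o/ (between /k/ and /ɡ/) is unaffected → [o].
/ɡ/ — between /o/ and /p/, immediately after a vowel — surfaces as [ɣ] (rule 2).
/p/ (between /ɡ/ and /i/): rule 1 targets it, but not immediately before a stressed vowel → unchanged [p].
/i/ (between /p/ and /t/): no rule targets it → [i].
/t/ (between /i/ and /e/) is in the target of rule 1 but the environment (immediately before a stressed vowel) is not met → [t].
/e/ — not in any rule's target class → [e].
/d/ (between /e/ and /l/): immediately after a vowel, so rule 2 applies → [ð].
/l/ (between /d/ and /i/): rule 4 targets it, but not word-finally → unchanged [l].
/i/ stays [i].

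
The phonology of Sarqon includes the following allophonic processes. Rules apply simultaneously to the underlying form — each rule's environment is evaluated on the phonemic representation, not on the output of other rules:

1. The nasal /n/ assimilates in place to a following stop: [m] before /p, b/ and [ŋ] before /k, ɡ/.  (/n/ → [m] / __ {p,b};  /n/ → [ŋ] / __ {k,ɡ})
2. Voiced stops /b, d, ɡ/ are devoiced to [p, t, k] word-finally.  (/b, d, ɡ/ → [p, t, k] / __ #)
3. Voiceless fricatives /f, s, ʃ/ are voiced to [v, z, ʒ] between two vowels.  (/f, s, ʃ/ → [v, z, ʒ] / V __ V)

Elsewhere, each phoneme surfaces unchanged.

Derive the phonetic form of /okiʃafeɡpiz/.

[okiʒaveɡpiz]

/o/ (word-initial): no rule targets it → [o].
/k/ — not in any rule's target class → [k].
/i/ stays [i].
Rule 3 applies to /ʃ/ (between /i/ and /a/: between two vowels) → [ʒ].
/a/ (between /ʃ/ and /f/) is unaffected → [a].
/f/ (between /a/ and /e/) occurs between two vowels → [v] by rule 3.
/e/ stays [e].
/ɡ/ (between /e/ and /p/): rule 2 targets it, but not word-finally → unchanged [ɡ].
/p/ stays [p].
/i/ (between /p/ and /z/): no rule targets it → [i].
/z/ stays [z].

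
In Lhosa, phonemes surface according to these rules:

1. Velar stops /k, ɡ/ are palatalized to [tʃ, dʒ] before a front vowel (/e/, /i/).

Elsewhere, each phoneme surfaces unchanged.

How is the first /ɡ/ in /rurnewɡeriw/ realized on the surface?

/ɡ/ meets the environment for rule 1 (before a front vowel) → [dʒ].

[dʒ]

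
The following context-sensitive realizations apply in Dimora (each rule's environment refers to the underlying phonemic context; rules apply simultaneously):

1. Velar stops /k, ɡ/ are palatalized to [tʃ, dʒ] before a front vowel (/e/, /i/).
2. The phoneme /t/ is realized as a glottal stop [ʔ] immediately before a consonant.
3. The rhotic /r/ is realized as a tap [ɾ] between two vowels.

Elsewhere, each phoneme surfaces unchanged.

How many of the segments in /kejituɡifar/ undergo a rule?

2

Segments that undergo a rule: /k/ → [tʃ] (rule 1); /ɡ/ → [dʒ] (rule 1).
All other segments surface unchanged.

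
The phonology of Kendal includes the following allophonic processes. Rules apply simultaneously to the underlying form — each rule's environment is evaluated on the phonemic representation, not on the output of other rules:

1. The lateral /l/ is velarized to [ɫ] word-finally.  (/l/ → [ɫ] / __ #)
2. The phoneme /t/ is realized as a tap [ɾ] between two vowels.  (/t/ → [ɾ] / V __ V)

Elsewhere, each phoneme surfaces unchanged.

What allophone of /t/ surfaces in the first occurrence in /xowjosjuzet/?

[t]

/t/ (word-final): rule 2 targets it, but not between two vowels → unchanged [t].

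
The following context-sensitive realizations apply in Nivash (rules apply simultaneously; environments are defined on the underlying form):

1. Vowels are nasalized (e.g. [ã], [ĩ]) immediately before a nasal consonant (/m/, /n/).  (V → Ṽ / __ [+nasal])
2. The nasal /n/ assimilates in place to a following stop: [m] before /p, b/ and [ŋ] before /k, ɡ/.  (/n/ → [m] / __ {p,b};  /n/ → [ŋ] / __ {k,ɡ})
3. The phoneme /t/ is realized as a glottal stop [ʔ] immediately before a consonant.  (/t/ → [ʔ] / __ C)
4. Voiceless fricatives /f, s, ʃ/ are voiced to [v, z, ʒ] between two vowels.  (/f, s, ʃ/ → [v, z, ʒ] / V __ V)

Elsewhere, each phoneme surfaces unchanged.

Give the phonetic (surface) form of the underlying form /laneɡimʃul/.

/a/ — between /l/ and /n/, before a nasal consonant — surfaces as [ã] (rule 1).
/n/ — between /a/ and /e/; rule 2 does not apply here → [n].
/e/ (between /n/ and /ɡ/) is in the target of rule 1 but the environment (before a nasal consonant) is not met → [e].
Rule 1 applies to /i/ (between /ɡ/ and /m/: before a nasal consonant) → [ĩ].
/ʃ/ (between /m/ and /u/): rule 4 targets it, but not between two vowels → unchanged [ʃ].
/u/ (between /ʃ/ and /l/): rule 1 targets it, but not before a nasal consonant → unchanged [u].

[lãneɡĩmʃul]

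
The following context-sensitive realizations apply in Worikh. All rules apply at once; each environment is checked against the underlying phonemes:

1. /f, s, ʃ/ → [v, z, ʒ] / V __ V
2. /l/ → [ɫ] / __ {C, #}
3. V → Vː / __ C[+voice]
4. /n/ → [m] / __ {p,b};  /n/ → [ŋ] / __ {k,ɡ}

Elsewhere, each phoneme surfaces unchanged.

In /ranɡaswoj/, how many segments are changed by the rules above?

Segments that undergo a rule: /a/ → [aː] (rule 3); /n/ → [ŋ] (rule 4); /o/ → [oː] (rule 3).
All other segments surface unchanged.

3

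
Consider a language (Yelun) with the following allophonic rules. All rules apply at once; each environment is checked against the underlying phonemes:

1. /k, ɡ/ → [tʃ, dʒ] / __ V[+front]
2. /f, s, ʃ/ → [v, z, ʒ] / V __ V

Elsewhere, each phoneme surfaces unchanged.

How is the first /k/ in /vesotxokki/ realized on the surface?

/k/ — between /o/ and /k/; rule 1 does not apply here → [k].

[k]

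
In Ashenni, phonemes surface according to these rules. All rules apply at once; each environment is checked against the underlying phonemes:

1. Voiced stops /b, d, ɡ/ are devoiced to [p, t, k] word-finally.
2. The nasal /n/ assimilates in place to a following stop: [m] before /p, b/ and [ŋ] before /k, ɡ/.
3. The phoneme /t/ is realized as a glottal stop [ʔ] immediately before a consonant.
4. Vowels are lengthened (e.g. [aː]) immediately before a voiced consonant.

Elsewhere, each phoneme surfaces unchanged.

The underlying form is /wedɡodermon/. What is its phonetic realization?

[weːdɡoːdeːrmoːn]

/w/ (word-initial) is unaffected → [w].
/e/ meets the environment for rule 4 (before a voiced consonant) → [eː].
/d/ — between /e/ and /ɡ/; rule 1 does not apply here → [d].
/ɡ/ (between /d/ and /o/) is in the target of rule 1 but the environment (word-finally) is not met → [ɡ].
/o/ — between /ɡ/ and /d/, before a voiced consonant — surfaces as [oː] (rule 4).
/d/ — between /o/ and /e/; rule 1 does not apply here → [d].
/e/ (between /d/ and /r/) occurs before a voiced consonant → [eː] by rule 4.
/r/ — not in any rule's target class → [r].
/m/ stays [m].
/o/ (between /m/ and /n/): before a voiced consonant, so rule 4 applies → [oː].
/n/ (word-final): rule 2 targets it, but not before a labial or velar stop → unchanged [n].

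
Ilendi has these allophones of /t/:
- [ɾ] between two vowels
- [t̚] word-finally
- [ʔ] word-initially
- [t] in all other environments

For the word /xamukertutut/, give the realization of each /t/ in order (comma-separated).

[t], [ɾ], [t̚]

Occurrence 1 (position 8): no conditioning environment matches → elsewhere allophone [t].
Occurrence 2 (position 10): between two vowels → [ɾ].
Occurrence 3 (position 12): word-finally → [t̚].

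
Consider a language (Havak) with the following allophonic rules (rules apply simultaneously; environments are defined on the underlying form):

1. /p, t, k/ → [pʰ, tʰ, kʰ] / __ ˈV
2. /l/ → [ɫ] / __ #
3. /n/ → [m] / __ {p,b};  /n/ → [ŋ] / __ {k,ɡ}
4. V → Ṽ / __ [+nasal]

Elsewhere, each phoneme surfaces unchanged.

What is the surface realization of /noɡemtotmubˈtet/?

[noɡẽmtotmubˈtʰet]

/n/ — word-initial; rule 3 does not apply here → [n].
/o/ — between /n/ and /ɡ/; rule 4 does not apply here → [o].
/e/ — between /ɡ/ and /m/, before a nasal consonant — surfaces as [ẽ] (rule 4).
/t/ (between /m/ and /o/): rule 1 targets it, but not immediately before a stressed vowel → unchanged [t].
/o/ (between /t/ and /t/) is in the target of rule 4 but the environment (before a nasal consonant) is not met → [o].
/t/ (between /o/ and /m/) fails the environment for rule 1, so it stays [t].
/u/ (between /m/ and /b/) fails the environment for rule 4, so it stays [u].
Rule 1 applies to /t/ (between /b/ and /e/: immediately before a stressed vowel) → [tʰ].
/e/ (between /t/ and /t/) fails the environment for rule 4, so it stays [e].
/t/ (word-final) is in the target of rule 1 but the environment (immediately before a stressed vowel) is not met → [t].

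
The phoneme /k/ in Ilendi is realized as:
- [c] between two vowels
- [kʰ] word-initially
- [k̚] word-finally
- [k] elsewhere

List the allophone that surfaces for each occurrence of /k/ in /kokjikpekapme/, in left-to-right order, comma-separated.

Occurrence 1 (position 1): word-initially → [kʰ].
Occurrence 2 (position 3): no conditioning environment matches → elsewhere allophone [k].
Occurrence 3 (position 6): no conditioning environment matches → elsewhere allophone [k].
Occurrence 4 (position 9): between two vowels → [c].

[kʰ], [k], [k], [c]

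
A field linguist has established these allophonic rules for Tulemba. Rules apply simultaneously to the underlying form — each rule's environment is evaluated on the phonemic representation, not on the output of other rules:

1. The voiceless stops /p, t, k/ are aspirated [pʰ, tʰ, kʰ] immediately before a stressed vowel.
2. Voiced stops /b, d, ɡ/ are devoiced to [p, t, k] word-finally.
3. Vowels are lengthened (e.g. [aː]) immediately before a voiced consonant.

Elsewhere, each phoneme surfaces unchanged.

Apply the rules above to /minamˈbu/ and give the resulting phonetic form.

[miːnaːmˈbu]

Rule 3 applies to /i/ (between /m/ and /n/: before a voiced consonant) → [iː].
/a/ (between /n/ and /m/) occurs before a voiced consonant → [aː] by rule 3.
/b/ — between /m/ and /u/; rule 2 does not apply here → [b].
/u/ (word-final) is in the target of rule 3 but the environment (before a voiced consonant) is not met → [u].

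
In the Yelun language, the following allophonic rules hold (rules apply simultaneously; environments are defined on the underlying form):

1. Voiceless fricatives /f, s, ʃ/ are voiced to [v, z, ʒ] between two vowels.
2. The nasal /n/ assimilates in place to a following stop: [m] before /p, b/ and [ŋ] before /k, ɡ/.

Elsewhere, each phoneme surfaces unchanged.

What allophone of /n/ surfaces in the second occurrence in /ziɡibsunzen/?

/n/ (word-final) is in the target of rule 2 but the environment (before a labial or velar stop) is not met → [n].

[n]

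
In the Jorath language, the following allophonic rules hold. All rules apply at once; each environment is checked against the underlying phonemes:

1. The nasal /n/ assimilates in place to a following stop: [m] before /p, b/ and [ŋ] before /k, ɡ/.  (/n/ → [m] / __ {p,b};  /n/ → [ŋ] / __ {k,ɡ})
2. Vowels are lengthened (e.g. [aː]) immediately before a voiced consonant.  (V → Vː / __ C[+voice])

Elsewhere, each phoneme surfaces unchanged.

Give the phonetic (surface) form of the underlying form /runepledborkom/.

/u/ (between /r/ and /n/): before a voiced consonant, so rule 2 applies → [uː].
/n/ (between /u/ and /e/): rule 1 targets it, but not before a labial or velar stop → unchanged [n].
/e/ (between /n/ and /p/) fails the environment for rule 2, so it stays [e].
/e/ (between /l/ and /d/): before a voiced consonant, so rule 2 applies → [eː].
Rule 2 applies to /o/ (between /b/ and /r/: before a voiced consonant) → [oː].
/o/ (between /k/ and /m/) occurs before a voiced consonant → [oː] by rule 2.

[ruːnepleːdboːrkoːm]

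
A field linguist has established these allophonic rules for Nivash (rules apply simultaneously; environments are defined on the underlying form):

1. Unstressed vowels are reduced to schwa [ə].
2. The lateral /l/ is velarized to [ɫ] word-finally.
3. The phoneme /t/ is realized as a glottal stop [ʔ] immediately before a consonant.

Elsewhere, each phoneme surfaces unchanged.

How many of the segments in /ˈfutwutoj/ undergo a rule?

3

Segments that undergo a rule: /t/ → [ʔ] (rule 3); /u/ → [ə] (rule 1); /o/ → [ə] (rule 1).
All other segments surface unchanged.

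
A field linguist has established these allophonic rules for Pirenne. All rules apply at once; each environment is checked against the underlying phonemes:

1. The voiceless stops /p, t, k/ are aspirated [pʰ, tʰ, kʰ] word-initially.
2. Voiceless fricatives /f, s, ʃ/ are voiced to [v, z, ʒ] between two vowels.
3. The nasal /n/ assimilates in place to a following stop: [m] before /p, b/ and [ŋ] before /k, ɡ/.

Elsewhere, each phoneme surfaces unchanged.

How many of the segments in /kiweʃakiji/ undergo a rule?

2

Segments that undergo a rule: /k/ → [kʰ] (rule 1); /ʃ/ → [ʒ] (rule 2).
All other segments surface unchanged.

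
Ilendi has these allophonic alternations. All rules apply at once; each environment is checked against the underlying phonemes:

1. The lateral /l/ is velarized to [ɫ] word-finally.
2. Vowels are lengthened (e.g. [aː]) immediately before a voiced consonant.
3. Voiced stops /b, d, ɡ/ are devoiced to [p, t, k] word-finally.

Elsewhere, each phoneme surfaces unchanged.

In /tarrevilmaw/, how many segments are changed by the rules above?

4

Segments that undergo a rule: /a/ → [aː] (rule 2); /e/ → [eː] (rule 2); /i/ → [iː] (rule 2); /a/ → [aː] (rule 2).
All other segments surface unchanged.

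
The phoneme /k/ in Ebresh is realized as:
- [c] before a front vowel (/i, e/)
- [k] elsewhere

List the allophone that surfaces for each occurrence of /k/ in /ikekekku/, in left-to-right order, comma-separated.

[c], [c], [k], [k]

Occurrence 1 (position 2): before a front vowel → [c].
Occurrence 2 (position 4): before a front vowel → [c].
Occurrence 3 (position 6): no conditioning environment matches → elsewhere allophone [k].
Occurrence 4 (position 7): no conditioning environment matches → elsewhere allophone [k].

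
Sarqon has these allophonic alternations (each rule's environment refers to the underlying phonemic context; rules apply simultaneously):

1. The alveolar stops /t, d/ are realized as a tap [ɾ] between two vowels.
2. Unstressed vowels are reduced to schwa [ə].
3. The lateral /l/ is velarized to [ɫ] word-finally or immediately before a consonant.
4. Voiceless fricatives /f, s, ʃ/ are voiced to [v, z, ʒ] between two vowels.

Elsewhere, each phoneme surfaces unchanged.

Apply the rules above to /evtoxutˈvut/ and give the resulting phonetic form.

/e/ meets the environment for rule 2 (in an unstressed syllable) → [ə].
/v/ stays [v].
/t/ — between /v/ and /o/; rule 1 does not apply here → [t].
Rule 2 applies to /o/ (between /t/ and /x/: in an unstressed syllable) → [ə].
/x/ (between /o/ and /u/) is unaffected → [x].
Rule 2 applies to /u/ (between /x/ and /t/: in an unstressed syllable) → [ə].
/t/ — between /u/ and /v/; rule 1 does not apply here → [t].
/v/ (between /t/ and /u/) is unaffected → [v].
/u/ (between /v/ and /t/) fails the environment for rule 2, so it stays [u].
/t/ — word-final; rule 1 does not apply here → [t].

[əvtəxətˈvut]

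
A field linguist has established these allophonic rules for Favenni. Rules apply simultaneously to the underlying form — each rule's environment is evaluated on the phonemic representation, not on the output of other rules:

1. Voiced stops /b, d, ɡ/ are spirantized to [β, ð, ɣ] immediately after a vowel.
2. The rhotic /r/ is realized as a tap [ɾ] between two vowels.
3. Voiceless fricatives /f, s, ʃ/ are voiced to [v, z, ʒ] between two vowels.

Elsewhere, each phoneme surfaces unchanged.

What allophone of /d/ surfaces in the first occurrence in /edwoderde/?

[ð]

/d/ — between /e/ and /w/, immediately after a vowel — surfaces as [ð] (rule 1).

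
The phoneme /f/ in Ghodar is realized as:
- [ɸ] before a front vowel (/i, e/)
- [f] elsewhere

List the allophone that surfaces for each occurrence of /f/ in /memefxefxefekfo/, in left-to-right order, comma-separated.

[f], [f], [ɸ], [f]

Occurrence 1 (position 5): no conditioning environment matches → elsewhere allophone [f].
Occurrence 2 (position 8): no conditioning environment matches → elsewhere allophone [f].
Occurrence 3 (position 11): before a front vowel (/i, e/) → [ɸ].
Occurrence 4 (position 14): no conditioning environment matches → elsewhere allophone [f].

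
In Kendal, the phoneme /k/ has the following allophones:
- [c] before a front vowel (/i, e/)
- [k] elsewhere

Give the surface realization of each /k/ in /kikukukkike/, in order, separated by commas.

[c], [k], [k], [k], [c], [c]

Occurrence 1 (position 1): before a front vowel → [c].
Occurrence 2 (position 3): no conditioning environment matches → elsewhere allophone [k].
Occurrence 3 (position 5): no conditioning environment matches → elsewhere allophone [k].
Occurrence 4 (position 7): no conditioning environment matches → elsewhere allophone [k].
Occurrence 5 (position 8): before a front vowel → [c].
Occurrence 6 (position 10): before a front vowel → [c].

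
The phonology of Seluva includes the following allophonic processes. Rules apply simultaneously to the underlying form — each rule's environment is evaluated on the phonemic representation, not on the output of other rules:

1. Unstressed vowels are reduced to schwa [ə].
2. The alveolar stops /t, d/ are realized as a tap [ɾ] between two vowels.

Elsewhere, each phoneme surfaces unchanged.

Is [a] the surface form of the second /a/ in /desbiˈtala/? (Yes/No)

/a/ (word-final): in an unstressed syllable, so rule 1 applies → [ə].
The actual realization is [ə], not [a].

No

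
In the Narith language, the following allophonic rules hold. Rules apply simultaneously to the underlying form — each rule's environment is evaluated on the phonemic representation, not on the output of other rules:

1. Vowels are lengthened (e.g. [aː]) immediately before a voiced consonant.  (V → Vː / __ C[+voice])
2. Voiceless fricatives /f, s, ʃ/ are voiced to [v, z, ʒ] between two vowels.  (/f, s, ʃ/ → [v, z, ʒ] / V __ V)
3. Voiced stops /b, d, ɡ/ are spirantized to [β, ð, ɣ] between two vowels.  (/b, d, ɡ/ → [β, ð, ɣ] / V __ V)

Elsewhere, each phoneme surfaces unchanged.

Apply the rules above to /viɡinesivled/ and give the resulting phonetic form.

[viːɣiːneziːvleːd]

/v/ stays [v].
/i/ (between /v/ and /ɡ/) occurs before a voiced consonant → [iː] by rule 1.
/ɡ/ — between /i/ and /i/, between two vowels — surfaces as [ɣ] (rule 3).
/i/ meets the environment for rule 1 (before a voiced consonant) → [iː].
/n/ — not in any rule's target class → [n].
/e/ (between /n/ and /s/): rule 1 targets it, but not before a voiced consonant → unchanged [e].
/s/ (between /e/ and /i/) occurs between two vowels → [z] by rule 2.
/i/ (between /s/ and /v/) occurs before a voiced consonant → [iː] by rule 1.
/v/ (between /i/ and /l/) is unaffected → [v].
/l/ (between /v/ and /e/) is unaffected → [l].
/e/ (between /l/ and /d/): before a voiced consonant, so rule 1 applies → [eː].
/d/ — word-final; rule 3 does not apply here → [d].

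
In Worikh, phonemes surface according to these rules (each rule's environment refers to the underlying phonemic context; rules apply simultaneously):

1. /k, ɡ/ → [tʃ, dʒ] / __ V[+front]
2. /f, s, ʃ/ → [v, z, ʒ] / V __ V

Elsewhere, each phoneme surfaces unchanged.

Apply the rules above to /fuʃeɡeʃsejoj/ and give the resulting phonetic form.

[fuʒedʒeʃsejoj]

/f/ (word-initial) is in the target of rule 2 but the environment (between two vowels) is not met → [f].
/u/ (between /f/ and /ʃ/) is unaffected → [u].
Rule 2 applies to /ʃ/ (between /u/ and /e/: between two vowels) → [ʒ].
/e/ stays [e].
/ɡ/ (between /e/ and /e/): before a front vowel, so rule 1 applies → [dʒ].
/e/ (between /ɡ/ and /ʃ/) is unaffected → [e].
/ʃ/ (between /e/ and /s/) fails the environment for rule 2, so it stays [ʃ].
/s/ (between /ʃ/ and /e/) fails the environment for rule 2, so it stays [s].
/e/ (between /s/ and /j/): no rule targets it → [e].
/j/ — not in any rule's target class → [j].
/o/ — not in any rule's target class → [o].
/j/ — not in any rule's target class → [j].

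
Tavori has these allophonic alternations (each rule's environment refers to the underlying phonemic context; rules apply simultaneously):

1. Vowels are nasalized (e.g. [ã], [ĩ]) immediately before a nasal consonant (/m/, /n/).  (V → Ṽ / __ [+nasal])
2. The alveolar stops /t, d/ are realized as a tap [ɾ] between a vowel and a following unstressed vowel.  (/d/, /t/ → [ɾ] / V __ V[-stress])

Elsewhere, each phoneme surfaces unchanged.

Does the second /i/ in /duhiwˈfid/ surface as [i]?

Yes

/i/ — between /f/ and /d/; rule 1 does not apply here → [i].
The actual realization is [i], which matches [i].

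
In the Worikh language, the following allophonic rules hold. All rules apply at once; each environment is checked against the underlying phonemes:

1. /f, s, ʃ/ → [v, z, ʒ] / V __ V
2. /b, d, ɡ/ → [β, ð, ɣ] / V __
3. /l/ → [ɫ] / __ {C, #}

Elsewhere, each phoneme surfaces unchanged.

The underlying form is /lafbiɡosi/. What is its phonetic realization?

/l/ (word-initial) is in the target of rule 3 but the environment (word-finally or immediately before a consonant) is not met → [l].
/f/ (between /a/ and /b/): rule 1 targets it, but not between two vowels → unchanged [f].
/b/ (between /f/ and /i/) is in the target of rule 2 but the environment (immediately after a vowel) is not met → [b].
/ɡ/ (between /i/ and /o/): immediately after a vowel, so rule 2 applies → [ɣ].
/s/ (between /o/ and /i/) occurs between two vowels → [z] by rule 1.

[lafbiɣozi]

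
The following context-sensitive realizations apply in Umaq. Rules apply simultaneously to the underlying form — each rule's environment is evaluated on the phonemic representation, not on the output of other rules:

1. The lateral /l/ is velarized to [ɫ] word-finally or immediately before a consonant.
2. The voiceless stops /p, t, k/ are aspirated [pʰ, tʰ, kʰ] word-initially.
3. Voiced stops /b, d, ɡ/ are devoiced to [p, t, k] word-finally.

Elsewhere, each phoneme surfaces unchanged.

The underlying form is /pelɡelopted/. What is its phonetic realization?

/p/ (word-initial) occurs word-initially → [pʰ] by rule 2.
/l/ (between /e/ and /ɡ/) occurs word-finally or immediately before a consonant → [ɫ] by rule 1.
/ɡ/ (between /l/ and /e/) is in the target of rule 3 but the environment (word-finally) is not met → [ɡ].
/l/ (between /e/ and /o/) is in the target of rule 1 but the environment (word-finally or immediately before a consonant) is not met → [l].
/p/ (between /o/ and /t/) is in the target of rule 2 but the environment (word-initially) is not met → [p].
/t/ (between /p/ and /e/) fails the environment for rule 2, so it stays [t].
/d/ — word-final, word-finally — surfaces as [t] (rule 3).

[pʰeɫɡeloptet]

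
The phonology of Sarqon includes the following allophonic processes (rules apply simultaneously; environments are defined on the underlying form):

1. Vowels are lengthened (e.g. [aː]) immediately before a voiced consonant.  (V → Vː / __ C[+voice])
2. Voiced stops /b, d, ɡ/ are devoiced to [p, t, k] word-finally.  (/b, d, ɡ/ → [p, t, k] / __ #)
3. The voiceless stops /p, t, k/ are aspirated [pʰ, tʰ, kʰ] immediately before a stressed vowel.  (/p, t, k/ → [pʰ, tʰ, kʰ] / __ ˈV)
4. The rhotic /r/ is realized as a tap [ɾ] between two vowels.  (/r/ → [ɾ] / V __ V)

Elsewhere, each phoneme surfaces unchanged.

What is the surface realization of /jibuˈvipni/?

/j/ stays [j].
/i/ meets the environment for rule 1 (before a voiced consonant) → [iː].
/b/ — between /i/ and /u/; rule 2 does not apply here → [b].
/u/ (between /b/ and /v/) occurs before a voiced consonant → [uː] by rule 1.
/v/ stays [v].
/i/ (between /v/ and /p/) fails the environment for rule 1, so it stays [i].
/p/ (between /i/ and /n/) is in the target of rule 3 but the environment (immediately before a stressed vowel) is not met → [p].
/n/ — not in any rule's target class → [n].
/i/ (word-final) fails the environment for rule 1, so it stays [i].

[jiːbuːˈvipni]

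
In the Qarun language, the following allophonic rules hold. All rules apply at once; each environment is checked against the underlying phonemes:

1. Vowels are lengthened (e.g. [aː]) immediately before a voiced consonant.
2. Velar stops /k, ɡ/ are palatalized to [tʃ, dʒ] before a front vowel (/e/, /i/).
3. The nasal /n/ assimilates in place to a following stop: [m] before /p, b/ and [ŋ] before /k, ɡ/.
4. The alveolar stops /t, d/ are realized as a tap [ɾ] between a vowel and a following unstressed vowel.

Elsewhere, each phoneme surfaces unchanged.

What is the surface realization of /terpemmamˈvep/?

[teːrpeːmmaːmˈvep]

/t/ (word-initial) is in the target of rule 4 but the environment (between a vowel and a following unstressed vowel) is not met → [t].
/e/ (between /t/ and /r/): before a voiced consonant, so rule 1 applies → [eː].
/r/ (between /e/ and /p/) is unaffected → [r].
/p/ (between /r/ and /e/): no rule targets it → [p].
/e/ (between /p/ and /m/): before a voiced consonant, so rule 1 applies → [eː].
/m/ (between /e/ and /m/) is unaffected → [m].
/m/ stays [m].
/a/ (between /m/ and /m/): before a voiced consonant, so rule 1 applies → [aː].
/m/ (between /a/ and /v/): no rule targets it → [m].
/v/ — not in any rule's target class → [v].
/e/ (between /v/ and /p/) is in the target of rule 1 but the environment (before a voiced consonant) is not met → [e].
/p/ — not in any rule's target class → [p].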